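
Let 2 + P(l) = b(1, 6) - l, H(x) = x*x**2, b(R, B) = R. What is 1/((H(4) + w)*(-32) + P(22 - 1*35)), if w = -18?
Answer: -1/1460 ≈ -0.00068493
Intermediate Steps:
H(x) = x**3
P(l) = -1 - l (P(l) = -2 + (1 - l) = -1 - l)
1/((H(4) + w)*(-32) + P(22 - 1*35)) = 1/((4**3 - 18)*(-32) + (-1 - (22 - 1*35))) = 1/((64 - 18)*(-32) + (-1 - (22 - 35))) = 1/(46*(-32) + (-1 - 1*(-13))) = 1/(-1472 + (-1 + 13)) = 1/(-1472 + 12) = 1/(-1460) = -1/1460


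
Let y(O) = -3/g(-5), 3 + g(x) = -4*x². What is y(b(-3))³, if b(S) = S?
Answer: 27/1092727 ≈ 2.4709e-5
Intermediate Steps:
g(x) = -3 - 4*x²
y(O) = 3/103 (y(O) = -3/(-3 - 4*(-5)²) = -3/(-3 - 4*25) = -3/(-3 - 100) = -3/(-103) = -3*(-1/103) = 3/103)
y(b(-3))³ = (3/103)³ = 27/1092727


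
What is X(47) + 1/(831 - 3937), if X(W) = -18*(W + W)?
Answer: -5255353/3106 ≈ -1692.0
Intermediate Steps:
X(W) = -36*W
X(47) + 1/(831 - 3937) = -36*47 + 1/(831 - 3937) = -1692 + 1/(-3106) = -1692 - 1/3106 = -5255353/3106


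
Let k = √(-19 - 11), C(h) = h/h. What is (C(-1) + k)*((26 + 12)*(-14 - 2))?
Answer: -608 - 608*I*√30 ≈ -608.0 - 3330.2*I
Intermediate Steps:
C(h) = 1
k = I*√30 (k = √(-30) = I*√30 ≈ 5.4772*I)
(C(-1) + k)*((26 + 12)*(-14 - 2)) = (1 + I*√30)*((26 + 12)*(-14 - 2)) = (1 + I*√30)*(38*(-16)) = (1 + I*√30)*(-608) = -608 - 608*I*√30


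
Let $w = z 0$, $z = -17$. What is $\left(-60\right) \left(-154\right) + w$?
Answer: $9240$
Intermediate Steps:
$w = 0$ ($w = \left(-17\right) 0 = 0$)
$\left(-60\right) \left(-154\right) + w = \left(-60\right) \left(-154\right) + 0 = 9240 + 0 = 9240$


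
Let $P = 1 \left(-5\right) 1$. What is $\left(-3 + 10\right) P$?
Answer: $-35$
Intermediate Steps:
$P = -5$ ($P = \left(-5\right) 1 = -5$)
$\left(-3 + 10\right) P = \left(-3 + 10\right) \left(-5\right) = 7 \left(-5\right) = -35$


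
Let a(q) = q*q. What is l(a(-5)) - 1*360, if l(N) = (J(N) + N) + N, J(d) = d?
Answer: -285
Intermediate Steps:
a(q) = q²
l(N) = 3*N (l(N) = (N + N) + N = 2*N + N = 3*N)
l(a(-5)) - 1*360 = 3*(-5)² - 1*360 = 3*25 - 360 = 75 - 360 = -285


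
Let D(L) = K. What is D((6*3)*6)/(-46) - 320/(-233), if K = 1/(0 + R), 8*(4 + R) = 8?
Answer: 44393/32154 ≈ 1.3806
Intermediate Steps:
R = -3 (R = -4 + (⅛)*8 = -4 + 1 = -3)
K = -⅓ (K = 1/(0 - 3) = 1/(-3) = -⅓ ≈ -0.33333)
D(L) = -⅓
D((6*3)*6)/(-46) - 320/(-233) = -⅓/(-46) - 320/(-233) = -⅓*(-1/46) - 320*(-1/233) = 1/138 + 320/233 = 44393/32154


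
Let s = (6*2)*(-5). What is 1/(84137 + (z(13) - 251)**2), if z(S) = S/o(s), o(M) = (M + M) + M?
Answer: 32400/4768446049 ≈ 6.7947e-6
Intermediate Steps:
s = -60 (s = 12*(-5) = -60)
o(M) = 3*M (o(M) = 2*M + M = 3*M)
z(S) = -S/180 (z(S) = S/((3*(-60))) = S/(-180) = S*(-1/180) = -S/180)
1/(84137 + (z(13) - 251)**2) = 1/(84137 + (-1/180*13 - 251)**2) = 1/(84137 + (-13/180 - 251)**2) = 1/(84137 + (-45193/180)**2) = 1/(84137 + 2042407249/32400) = 1/(4768446049/32400) = 32400/4768446049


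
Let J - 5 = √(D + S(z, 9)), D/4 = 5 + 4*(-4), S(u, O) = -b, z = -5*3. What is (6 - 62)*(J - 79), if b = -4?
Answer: 4144 - 112*I*√10 ≈ 4144.0 - 354.18*I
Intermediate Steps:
z = -15
S(u, O) = 4 (S(u, O) = -1*(-4) = 4)
D = -44 (D = 4*(5 + 4*(-4)) = 4*(5 - 16) = 4*(-11) = -44)
J = 5 + 2*I*√10 (J = 5 + √(-44 + 4) = 5 + √(-40) = 5 + 2*I*√10 ≈ 5.0 + 6.3246*I)
(6 - 62)*(J - 79) = (6 - 62)*((5 + 2*I*√10) - 79) = -56*(-74 + 2*I*√10) = 4144 - 112*I*√10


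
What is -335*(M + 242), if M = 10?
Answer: -84420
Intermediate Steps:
-335*(M + 242) = -335*(10 + 242) = -335*252 = -84420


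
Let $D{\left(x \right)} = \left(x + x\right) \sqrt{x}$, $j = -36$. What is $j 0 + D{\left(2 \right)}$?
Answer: $4 \sqrt{2} \approx 5.6569$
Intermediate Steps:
$D{\left(x \right)} = 2 x^{\frac{3}{2}}$ ($D{\left(x \right)} = 2 x \sqrt{x} = 2 x^{\frac{3}{2}}$)
$j 0 + D{\left(2 \right)} = \left(-36\right) 0 + 2 \cdot 2^{\frac{3}{2}} = 0 + 2 \cdot 2 \sqrt{2} = 0 + 4 \sqrt{2} = 4 \sqrt{2}$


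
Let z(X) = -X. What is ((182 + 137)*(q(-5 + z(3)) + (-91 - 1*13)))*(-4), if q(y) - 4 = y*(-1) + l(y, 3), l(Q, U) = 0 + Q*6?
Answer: 178640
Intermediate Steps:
l(Q, U) = 6*Q (l(Q, U) = 0 + 6*Q = 6*Q)
q(y) = 4 + 5*y (q(y) = 4 + (y*(-1) + 6*y) = 4 + (-y + 6*y) = 4 + 5*y)
((182 + 137)*(q(-5 + z(3)) + (-91 - 1*13)))*(-4) = ((182 + 137)*((4 + 5*(-5 - 1*3)) + (-91 - 1*13)))*(-4) = (319*((4 + 5*(-5 - 3)) + (-91 - 13)))*(-4) = (319*((4 + 5*(-8)) - 104))*(-4) = (319*((4 - 40) - 104))*(-4) = (319*(-36 - 104))*(-4) = (319*(-140))*(-4) = -44660*(-4) = 178640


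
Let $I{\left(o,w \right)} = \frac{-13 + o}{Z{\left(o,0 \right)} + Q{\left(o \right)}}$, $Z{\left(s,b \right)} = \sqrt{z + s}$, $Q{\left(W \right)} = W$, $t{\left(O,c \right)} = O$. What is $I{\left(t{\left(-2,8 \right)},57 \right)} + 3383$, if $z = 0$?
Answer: $3388 + \frac{5 i \sqrt{2}}{2} \approx 3388.0 + 3.5355 i$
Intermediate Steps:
$Z{\left(s,b \right)} = \sqrt{s}$ ($Z{\left(s,b \right)} = \sqrt{0 + s} = \sqrt{s}$)
$I{\left(o,w \right)} = \frac{-13 + o}{o + \sqrt{o}}$ ($I{\left(o,w \right)} = \frac{-13 + o}{\sqrt{o} + o} = \frac{-13 + o}{o + \sqrt{o}}$)
$I{\left(t{\left(-2,8 \right)},57 \right)} + 3383 = \frac{-13 - 2}{-2 + \sqrt{-2}} + 3383 = \frac{1}{-2 + i \sqrt{2}} \left(-15\right) + 3383 = - \frac{15}{-2 + i \sqrt{2}} + 3383 = 3383 - \frac{15}{-2 + i \sqrt{2}}$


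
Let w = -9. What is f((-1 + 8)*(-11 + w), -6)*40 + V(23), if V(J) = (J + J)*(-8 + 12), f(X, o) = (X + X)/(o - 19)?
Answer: 632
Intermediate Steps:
f(X, o) = 2*X/(-19 + o) (f(X, o) = (2*X)/(-19 + o) = 2*X/(-19 + o))
V(J) = 8*J (V(J) = (2*J)*4 = 8*J)
f((-1 + 8)*(-11 + w), -6)*40 + V(23) = (2*((-1 + 8)*(-11 - 9))/(-19 - 6))*40 + 8*23 = (2*(7*(-20))/(-25))*40 + 184 = (2*(-140)*(-1/25))*40 + 184 = (56/5)*40 + 184 = 448 + 184 = 632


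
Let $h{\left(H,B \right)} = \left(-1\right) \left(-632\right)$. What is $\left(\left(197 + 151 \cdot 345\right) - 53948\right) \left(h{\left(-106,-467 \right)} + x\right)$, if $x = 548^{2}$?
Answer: $-498350016$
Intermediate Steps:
$h{\left(H,B \right)} = 632$
$x = 300304$
$\left(\left(197 + 151 \cdot 345\right) - 53948\right) \left(h{\left(-106,-467 \right)} + x\right) = \left(\left(197 + 151 \cdot 345\right) - 53948\right) \left(632 + 300304\right) = \left(\left(197 + 52095\right) - 53948\right) 300936 = \left(52292 - 53948\right) 300936 = \left(-1656\right) 300936 = -498350016$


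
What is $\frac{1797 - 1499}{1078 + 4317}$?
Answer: $\frac{298}{5395} \approx 0.055236$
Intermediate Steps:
$\frac{1797 - 1499}{1078 + 4317} = \frac{1797 - 1499}{5395} = 298 \cdot \frac{1}{5395} = \frac{298}{5395}$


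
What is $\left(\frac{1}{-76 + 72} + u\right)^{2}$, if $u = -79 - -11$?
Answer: $\frac{74529}{16} \approx 4658.1$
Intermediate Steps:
$u = -68$ ($u = -79 + 11 = -68$)
$\left(\frac{1}{-76 + 72} + u\right)^{2} = \left(\frac{1}{-76 + 72} - 68\right)^{2} = \left(\frac{1}{-4} - 68\right)^{2} = \left(- \frac{1}{4} - 68\right)^{2} = \left(- \frac{273}{4}\right)^{2} = \frac{74529}{16}$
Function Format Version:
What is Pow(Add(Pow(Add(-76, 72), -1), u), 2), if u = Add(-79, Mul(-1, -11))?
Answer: Rational(74529, 16) ≈ 4658.1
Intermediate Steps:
u = -68 (u = Add(-79, 11) = -68)
Pow(Add(Pow(Add(-76, 72), -1), u), 2) = Pow(Add(Pow(Add(-76, 72), -1), -68), 2) = Pow(Add(Pow(-4, -1), -68), 2) = Pow(Add(Rational(-1, 4), -68), 2) = Pow(Rational(-273, 4), 2) = Rational(74529, 16)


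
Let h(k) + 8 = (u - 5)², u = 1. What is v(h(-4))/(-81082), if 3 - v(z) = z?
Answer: 5/81082 ≈ 6.1666e-5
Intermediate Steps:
h(k) = 8 (h(k) = -8 + (1 - 5)² = -8 + (-4)² = -8 + 16 = 8)
v(z) = 3 - z
v(h(-4))/(-81082) = (3 - 1*8)/(-81082) = (3 - 8)*(-1/81082) = -5*(-1/81082) = 5/81082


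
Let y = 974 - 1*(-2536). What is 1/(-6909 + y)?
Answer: -1/3399 ≈ -0.00029420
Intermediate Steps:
y = 3510 (y = 974 + 2536 = 3510)
1/(-6909 + y) = 1/(-6909 + 3510) = 1/(-3399) = -1/3399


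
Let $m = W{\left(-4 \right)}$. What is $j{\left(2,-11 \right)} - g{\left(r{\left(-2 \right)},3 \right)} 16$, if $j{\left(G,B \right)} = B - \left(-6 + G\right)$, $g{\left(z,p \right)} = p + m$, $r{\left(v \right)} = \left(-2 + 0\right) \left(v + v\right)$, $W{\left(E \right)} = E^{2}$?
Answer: $-311$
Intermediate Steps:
$r{\left(v \right)} = - 4 v$ ($r{\left(v \right)} = - 2 \cdot 2 v = - 4 v$)
$m = 16$ ($m = \left(-4\right)^{2} = 16$)
$g{\left(z,p \right)} = 16 + p$ ($g{\left(z,p \right)} = p + 16 = 16 + p$)
$j{\left(G,B \right)} = 6 + B - G$
$j{\left(2,-11 \right)} - g{\left(r{\left(-2 \right)},3 \right)} 16 = \left(6 - 11 - 2\right) - \left(16 + 3\right) 16 = \left(6 - 11 - 2\right) - 19 \cdot 16 = -7 - 304 = -311$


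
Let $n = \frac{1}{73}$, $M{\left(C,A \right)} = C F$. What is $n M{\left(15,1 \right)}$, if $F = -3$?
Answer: $- \frac{45}{73} \approx -0.61644$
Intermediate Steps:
$M{\left(C,A \right)} = - 3 C$ ($M{\left(C,A \right)} = C \left(-3\right) = - 3 C$)
$n = \frac{1}{73} \approx 0.013699$
$n M{\left(15,1 \right)} = \frac{\left(-3\right) 15}{73} = \frac{1}{73} \left(-45\right) = - \frac{45}{73}$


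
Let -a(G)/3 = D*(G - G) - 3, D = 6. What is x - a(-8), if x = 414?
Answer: 405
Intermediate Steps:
a(G) = 9 (a(G) = -3*(6*(G - G) - 3) = -3*(6*0 - 3) = -3*(0 - 3) = -3*(-3) = 9)
x - a(-8) = 414 - 1*9 = 414 - 9 = 405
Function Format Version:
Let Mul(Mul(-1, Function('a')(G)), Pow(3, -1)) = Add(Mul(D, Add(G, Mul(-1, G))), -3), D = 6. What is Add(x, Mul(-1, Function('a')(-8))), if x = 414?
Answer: 405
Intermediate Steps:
Function('a')(G) = 9 (Function('a')(G) = Mul(-3, Add(Mul(6, Add(G, Mul(-1, G))), -3)) = Mul(-3, Add(Mul(6, 0), -3)) = Mul(-3, Add(0, -3)) = Mul(-3, -3) = 9)
Add(x, Mul(-1, Function('a')(-8))) = Add(414, Mul(-1, 9)) = Add(414, -9) = 405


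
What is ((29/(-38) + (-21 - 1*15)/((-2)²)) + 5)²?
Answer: 32761/1444 ≈ 22.688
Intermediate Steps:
((29/(-38) + (-21 - 1*15)/((-2)²)) + 5)² = ((29*(-1/38) + (-21 - 15)/4) + 5)² = ((-29/38 - 36*¼) + 5)² = ((-29/38 - 9) + 5)² = (-371/38 + 5)² = (-181/38)² = 32761/1444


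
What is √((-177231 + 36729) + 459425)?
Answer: √318923 ≈ 564.73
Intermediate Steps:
√((-177231 + 36729) + 459425) = √(-140502 + 459425) = √318923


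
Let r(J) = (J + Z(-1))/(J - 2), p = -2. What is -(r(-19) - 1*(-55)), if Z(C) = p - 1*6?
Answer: -394/7 ≈ -56.286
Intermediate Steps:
Z(C) = -8 (Z(C) = -2 - 1*6 = -2 - 6 = -8)
r(J) = (-8 + J)/(-2 + J) (r(J) = (J - 8)/(J - 2) = (-8 + J)/(-2 + J))
-(r(-19) - 1*(-55)) = -((-8 - 19)/(-2 - 19) - 1*(-55)) = -(-27/(-21) + 55) = -(-1/21*(-27) + 55) = -(9/7 + 55) = -1*394/7 = -394/7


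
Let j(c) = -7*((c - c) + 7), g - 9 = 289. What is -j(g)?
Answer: 49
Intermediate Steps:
g = 298 (g = 9 + 289 = 298)
j(c) = -49 (j(c) = -7*(0 + 7) = -7*7 = -49)
-j(g) = -1*(-49) = 49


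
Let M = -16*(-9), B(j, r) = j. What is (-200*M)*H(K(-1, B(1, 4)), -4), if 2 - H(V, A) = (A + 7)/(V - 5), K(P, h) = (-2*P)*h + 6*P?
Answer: -67200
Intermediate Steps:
K(P, h) = 6*P - 2*P*h (K(P, h) = -2*P*h + 6*P = 6*P - 2*P*h)
H(V, A) = 2 - (7 + A)/(-5 + V) (H(V, A) = 2 - (A + 7)/(V - 5) = 2 - (7 + A)/(-5 + V))
M = 144
(-200*M)*H(K(-1, B(1, 4)), -4) = (-200*144)*((-17 - 1*(-4) + 2*(2*(-1)*(3 - 1*1)))/(-5 + 2*(-1)*(3 - 1*1))) = -28800*(-17 + 4 + 2*(2*(-1)*(3 - 1)))/(-5 + 2*(-1)*(3 - 1)) = -28800*(-17 + 4 + 2*(2*(-1)*2))/(-5 + 2*(-1)*2) = -28800*(-17 + 4 + 2*(-4))/(-5 - 4) = -28800*(-17 + 4 - 8)/(-9) = -(-3200)*(-21) = -28800*7/3 = -67200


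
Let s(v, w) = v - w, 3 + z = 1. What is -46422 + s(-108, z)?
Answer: -46528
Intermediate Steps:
z = -2 (z = -3 + 1 = -2)
-46422 + s(-108, z) = -46422 + (-108 - 1*(-2)) = -46422 + (-108 + 2) = -46422 - 106 = -46528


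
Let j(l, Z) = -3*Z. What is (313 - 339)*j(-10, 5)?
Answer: 390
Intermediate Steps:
(313 - 339)*j(-10, 5) = (313 - 339)*(-3*5) = -26*(-15) = 390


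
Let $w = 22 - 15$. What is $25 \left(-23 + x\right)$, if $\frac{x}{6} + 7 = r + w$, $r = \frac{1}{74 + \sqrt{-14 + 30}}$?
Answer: $- \frac{7450}{13} \approx -573.08$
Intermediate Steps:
$w = 7$
$r = \frac{1}{78}$ ($r = \frac{1}{74 + \sqrt{16}} = \frac{1}{74 + 4} = \frac{1}{78} \approx 0.012821$)
$x = \frac{1}{13}$ ($x = -42 + 6 \left(\frac{1}{78} + 7\right) = -42 + 6 \cdot \frac{547}{78} = -42 + \frac{547}{13} = \frac{1}{13} \approx 0.076923$)
$25 \left(-23 + x\right) = 25 \left(-23 + \frac{1}{13}\right) = 25 \left(- \frac{298}{13}\right) = - \frac{7450}{13}$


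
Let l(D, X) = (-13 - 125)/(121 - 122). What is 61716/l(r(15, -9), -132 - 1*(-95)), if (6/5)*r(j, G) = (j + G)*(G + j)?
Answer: 10286/23 ≈ 447.22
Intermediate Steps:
r(j, G) = 5*(G + j)**2/6 (r(j, G) = 5*((j + G)*(G + j))/6 = 5*((G + j)*(G + j))/6 = 5*(G + j)**2/6)
l(D, X) = 138 (l(D, X) = -138/(-1) = -138*(-1) = 138)
61716/l(r(15, -9), -132 - 1*(-95)) = 61716/138 = 61716*(1/138) = 10286/23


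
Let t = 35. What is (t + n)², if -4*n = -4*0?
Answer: 1225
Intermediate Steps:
n = 0 (n = -(-1)*0 = -¼*0 = 0)
(t + n)² = (35 + 0)² = 35² = 1225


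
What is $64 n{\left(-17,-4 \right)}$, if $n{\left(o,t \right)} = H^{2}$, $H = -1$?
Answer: $64$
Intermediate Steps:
$n{\left(o,t \right)} = 1$ ($n{\left(o,t \right)} = \left(-1\right)^{2} = 1$)
$64 n{\left(-17,-4 \right)} = 64 \cdot 1 = 64$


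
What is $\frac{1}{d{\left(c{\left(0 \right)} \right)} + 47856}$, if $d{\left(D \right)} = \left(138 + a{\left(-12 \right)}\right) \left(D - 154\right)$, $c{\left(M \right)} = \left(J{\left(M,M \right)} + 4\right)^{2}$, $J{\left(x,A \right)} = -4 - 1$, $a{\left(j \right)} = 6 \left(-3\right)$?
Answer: $\frac{1}{29496} \approx 3.3903 \cdot 10^{-5}$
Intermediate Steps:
$a{\left(j \right)} = -18$
$J{\left(x,A \right)} = -5$ ($J{\left(x,A \right)} = -4 - 1 = -5$)
$c{\left(M \right)} = 1$ ($c{\left(M \right)} = \left(-5 + 4\right)^{2} = \left(-1\right)^{2} = 1$)
$d{\left(D \right)} = -18480 + 120 D$ ($d{\left(D \right)} = \left(138 - 18\right) \left(D - 154\right) = 120 \left(-154 + D\right) = -18480 + 120 D$)
$\frac{1}{d{\left(c{\left(0 \right)} \right)} + 47856} = \frac{1}{\left(-18480 + 120 \cdot 1\right) + 47856} = \frac{1}{\left(-18480 + 120\right) + 47856} = \frac{1}{-18360 + 47856} = \frac{1}{29496}$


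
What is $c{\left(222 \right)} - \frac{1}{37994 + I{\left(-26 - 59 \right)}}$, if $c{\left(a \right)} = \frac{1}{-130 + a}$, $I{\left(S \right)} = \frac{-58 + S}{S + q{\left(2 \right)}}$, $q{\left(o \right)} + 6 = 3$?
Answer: $\frac{303229}{27964780} \approx 0.010843$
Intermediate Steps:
$q{\left(o \right)} = -3$ ($q{\left(o \right)} = -6 + 3 = -3$)
$I{\left(S \right)} = \frac{-58 + S}{-3 + S}$ ($I{\left(S \right)} = \frac{-58 + S}{S - 3} = \frac{-58 + S}{-3 + S}$)
$c{\left(222 \right)} - \frac{1}{37994 + I{\left(-26 - 59 \right)}} = \frac{1}{-130 + 222} - \frac{1}{37994 + \frac{-58 - 85}{-3 - 85}} = \frac{1}{92} - \frac{1}{37994 + \frac{-58 - 85}{-3 - 85}} = \frac{1}{92} - \frac{1}{37994 + \frac{1}{-88} \left(-143\right)} = \frac{1}{92} - \frac{1}{37994 - - \frac{13}{8}} = \frac{1}{92} - \frac{1}{37994 + \frac{13}{8}} = \frac{1}{92} - \frac{1}{\frac{303965}{8}} = \frac{1}{92} - \frac{8}{303965} = \frac{303229}{27964780}$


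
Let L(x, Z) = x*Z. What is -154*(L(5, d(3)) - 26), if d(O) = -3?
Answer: 6314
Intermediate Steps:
L(x, Z) = Z*x
-154*(L(5, d(3)) - 26) = -154*(-3*5 - 26) = -154*(-15 - 26) = -154*(-41) = 6314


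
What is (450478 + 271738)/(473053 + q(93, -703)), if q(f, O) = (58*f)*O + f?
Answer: -180554/829709 ≈ -0.21761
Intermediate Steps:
q(f, O) = f + 58*O*f (q(f, O) = 58*O*f + f = f + 58*O*f)
(450478 + 271738)/(473053 + q(93, -703)) = (450478 + 271738)/(473053 + 93*(1 + 58*(-703))) = 722216/(473053 + 93*(1 - 40774)) = 722216/(473053 + 93*(-40773)) = 722216/(473053 - 3791889) = 722216/(-3318836) = 722216*(-1/3318836) = -180554/829709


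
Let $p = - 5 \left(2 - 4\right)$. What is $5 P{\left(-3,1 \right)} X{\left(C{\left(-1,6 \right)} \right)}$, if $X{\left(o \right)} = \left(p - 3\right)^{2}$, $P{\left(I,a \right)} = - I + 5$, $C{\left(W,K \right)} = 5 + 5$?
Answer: $1960$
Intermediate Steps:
$C{\left(W,K \right)} = 10$
$p = 10$ ($p = \left(-5\right) \left(-2\right) = 10$)
$P{\left(I,a \right)} = 5 - I$
$X{\left(o \right)} = 49$ ($X{\left(o \right)} = \left(10 - 3\right)^{2} = 7^{2} = 49$)
$5 P{\left(-3,1 \right)} X{\left(C{\left(-1,6 \right)} \right)} = 5 \left(5 - -3\right) 49 = 5 \left(5 + 3\right) 49 = 5 \cdot 8 \cdot 49 = 40 \cdot 49 = 1960$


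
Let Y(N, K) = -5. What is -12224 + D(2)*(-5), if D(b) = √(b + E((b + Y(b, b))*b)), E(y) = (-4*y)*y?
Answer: -12224 - 5*I*√142 ≈ -12224.0 - 59.582*I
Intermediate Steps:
E(y) = -4*y²
D(b) = √(b - 4*b²*(-5 + b)²) (D(b) = √(b - 4*b²*(b - 5)²) = √(b - 4*b²*(-5 + b)²))
-12224 + D(2)*(-5) = -12224 + √(2*(1 - 4*2*(-5 + 2)²))*(-5) = -12224 + √(2*(1 - 4*2*(-3)²))*(-5) = -12224 + √(2*(1 - 4*2*9))*(-5) = -12224 + √(2*(1 - 72))*(-5) = -12224 + √(2*(-71))*(-5) = -12224 + √(-142)*(-5) = -12224 + (I*√142)*(-5) = -12224 - 5*I*√142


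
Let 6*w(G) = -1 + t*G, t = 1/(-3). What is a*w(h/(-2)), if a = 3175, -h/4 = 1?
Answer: -15875/18 ≈ -881.94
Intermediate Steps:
t = -1/3 ≈ -0.33333
h = -4 (h = -4*1 = -4)
w(G) = -1/6 - G/18 (w(G) = (-1 - G/3)/6 = -1/6 - G/18)
a*w(h/(-2)) = 3175*(-1/6 - (-2)/(9*(-2))) = 3175*(-1/6 - (-2)*(-1)/(9*2)) = 3175*(-1/6 - 1/18*2) = 3175*(-1/6 - 1/9) = 3175*(-5/18) = -15875/18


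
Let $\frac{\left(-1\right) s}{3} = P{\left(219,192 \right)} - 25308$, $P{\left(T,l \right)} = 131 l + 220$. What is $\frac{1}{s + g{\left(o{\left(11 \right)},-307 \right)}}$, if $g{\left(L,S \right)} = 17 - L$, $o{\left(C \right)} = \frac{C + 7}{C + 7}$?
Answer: $- \frac{1}{176} \approx -0.0056818$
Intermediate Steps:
$P{\left(T,l \right)} = 220 + 131 l$
$o{\left(C \right)} = 1$ ($o{\left(C \right)} = \frac{7 + C}{7 + C} = 1$)
$s = -192$ ($s = - 3 \left(\left(220 + 131 \cdot 192\right) - 25308\right) = - 3 \left(\left(220 + 25152\right) - 25308\right) = - 3 \left(25372 - 25308\right) = \left(-3\right) 64 = -192$)
$\frac{1}{s + g{\left(o{\left(11 \right)},-307 \right)}} = \frac{1}{-192 + \left(17 - 1\right)} = \frac{1}{-192 + 16} = \frac{1}{-176} = - \frac{1}{176}$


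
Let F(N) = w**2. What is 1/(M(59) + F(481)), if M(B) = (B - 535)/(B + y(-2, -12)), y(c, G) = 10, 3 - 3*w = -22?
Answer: 207/12947 ≈ 0.015988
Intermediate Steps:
w = 25/3 (w = 1 - 1/3*(-22) = 1 + 22/3 = 25/3 ≈ 8.3333)
M(B) = (-535 + B)/(10 + B) (M(B) = (B - 535)/(B + 10) = (-535 + B)/(10 + B))
F(N) = 625/9 (F(N) = (25/3)**2 = 625/9)
1/(M(59) + F(481)) = 1/((-535 + 59)/(10 + 59) + 625/9) = 1/(-476/69 + 625/9) = 1/(12947/207) = 207/12947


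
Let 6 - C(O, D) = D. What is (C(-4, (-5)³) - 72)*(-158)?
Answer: -9322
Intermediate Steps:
C(O, D) = 6 - D
(C(-4, (-5)³) - 72)*(-158) = ((6 - 1*(-5)³) - 72)*(-158) = ((6 - 1*(-125)) - 72)*(-158) = ((6 + 125) - 72)*(-158) = (131 - 72)*(-158) = 59*(-158) = -9322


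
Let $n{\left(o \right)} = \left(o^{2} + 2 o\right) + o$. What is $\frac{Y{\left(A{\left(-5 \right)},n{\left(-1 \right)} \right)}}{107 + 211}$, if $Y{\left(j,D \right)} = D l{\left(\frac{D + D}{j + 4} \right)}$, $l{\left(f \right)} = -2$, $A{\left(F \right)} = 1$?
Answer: $\frac{2}{159} \approx 0.012579$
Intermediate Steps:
$n{\left(o \right)} = o^{2} + 3 o$
$Y{\left(j,D \right)} = - 2 D$ ($Y{\left(j,D \right)} = D \left(-2\right) = - 2 D$)
$\frac{Y{\left(A{\left(-5 \right)},n{\left(-1 \right)} \right)}}{107 + 211} = \frac{\left(-2\right) \left(- (3 - 1)\right)}{107 + 211} = \frac{\left(-2\right) \left(\left(-1\right) 2\right)}{318} = \frac{\left(-2\right) \left(-2\right)}{318} = \frac{1}{318} \cdot 4 = \frac{2}{159}$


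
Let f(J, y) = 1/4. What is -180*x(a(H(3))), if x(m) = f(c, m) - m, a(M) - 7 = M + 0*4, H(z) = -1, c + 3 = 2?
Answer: 1035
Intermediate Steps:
c = -1 (c = -3 + 2 = -1)
f(J, y) = ¼
a(M) = 7 + M (a(M) = 7 + (M + 0*4) = 7 + (M + 0) = 7 + M)
x(m) = ¼ - m
-180*x(a(H(3))) = -180*(¼ - (7 - 1)) = -180*(¼ - 1*6) = -180*(¼ - 6) = -180*(-23/4) = 1035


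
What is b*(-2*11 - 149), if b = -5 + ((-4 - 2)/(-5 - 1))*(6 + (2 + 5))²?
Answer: -28044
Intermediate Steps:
b = 164 (b = -5 + (-6/(-6))*(6 + 7)² = -5 - 6*(-⅙)*13² = -5 + 1*169 = -5 + 169 = 164)
b*(-2*11 - 149) = 164*(-2*11 - 149) = 164*(-22 - 149) = 164*(-171) = -28044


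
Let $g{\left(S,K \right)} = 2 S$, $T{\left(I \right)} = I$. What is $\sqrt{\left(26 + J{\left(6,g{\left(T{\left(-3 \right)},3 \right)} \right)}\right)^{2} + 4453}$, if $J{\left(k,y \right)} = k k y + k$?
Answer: $\sqrt{38309} \approx 195.73$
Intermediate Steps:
$J{\left(k,y \right)} = k + y k^{2}$ ($J{\left(k,y \right)} = k^{2} y + k = y k^{2} + k = k + y k^{2}$)
$\sqrt{\left(26 + J{\left(6,g{\left(T{\left(-3 \right)},3 \right)} \right)}\right)^{2} + 4453} = \sqrt{\left(26 + 6 \left(1 + 6 \cdot 2 \left(-3\right)\right)\right)^{2} + 4453} = \sqrt{\left(26 + 6 \left(1 + 6 \left(-6\right)\right)\right)^{2} + 4453} = \sqrt{\left(26 + 6 \left(1 - 36\right)\right)^{2} + 4453} = \sqrt{\left(26 + 6 \left(-35\right)\right)^{2} + 4453} = \sqrt{\left(26 - 210\right)^{2} + 4453} = \sqrt{\left(-184\right)^{2} + 4453} = \sqrt{33856 + 4453} = \sqrt{38309}$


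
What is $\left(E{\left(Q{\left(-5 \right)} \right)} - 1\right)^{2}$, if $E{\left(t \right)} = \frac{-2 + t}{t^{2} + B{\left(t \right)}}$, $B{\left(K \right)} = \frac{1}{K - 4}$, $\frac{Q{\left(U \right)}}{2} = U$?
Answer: $\frac{2455489}{1957201} \approx 1.2546$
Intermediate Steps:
$Q{\left(U \right)} = 2 U$
$B{\left(K \right)} = \frac{1}{-4 + K}$
$E{\left(t \right)} = \frac{-2 + t}{t^{2} + \frac{1}{-4 + t}}$
$\left(E{\left(Q{\left(-5 \right)} \right)} - 1\right)^{2} = \left(\frac{\left(-4 + 2 \left(-5\right)\right) \left(-2 + 2 \left(-5\right)\right)}{1 + \left(2 \left(-5\right)\right)^{2} \left(-4 + 2 \left(-5\right)\right)} - 1\right)^{2} = \left(\frac{\left(-4 - 10\right) \left(-2 - 10\right)}{1 + \left(-10\right)^{2} \left(-4 - 10\right)} - 1\right)^{2} = \left(\frac{1}{1 + 100 \left(-14\right)} \left(-14\right) \left(-12\right) - 1\right)^{2} = \left(\frac{1}{1 - 1400} \left(-14\right) \left(-12\right) - 1\right)^{2} = \left(\frac{1}{-1399} \left(-14\right) \left(-12\right) - 1\right)^{2} = \left(\left(- \frac{1}{1399}\right) \left(-14\right) \left(-12\right) - 1\right)^{2} = \left(- \frac{168}{1399} - 1\right)^{2} = \left(- \frac{1567}{1399}\right)^{2} = \frac{2455489}{1957201}$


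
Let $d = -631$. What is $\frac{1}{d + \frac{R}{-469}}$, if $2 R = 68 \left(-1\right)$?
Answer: $- \frac{469}{295905} \approx -0.001585$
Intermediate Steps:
$R = -34$ ($R = \frac{68 \left(-1\right)}{2} = \frac{1}{2} \left(-68\right) = -34$)
$\frac{1}{d + \frac{R}{-469}} = \frac{1}{-631 - \frac{34}{-469}} = \frac{1}{-631 - - \frac{34}{469}} = \frac{1}{-631 + \frac{34}{469}} = \frac{1}{- \frac{295905}{469}} = - \frac{469}{295905}$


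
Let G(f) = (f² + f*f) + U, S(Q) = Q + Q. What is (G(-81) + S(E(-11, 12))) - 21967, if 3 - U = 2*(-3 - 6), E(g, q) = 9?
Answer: -8806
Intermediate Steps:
U = 21 (U = 3 - 2*(-3 - 6) = 3 - 2*(-9) = 3 - 1*(-18) = 3 + 18 = 21)
S(Q) = 2*Q
G(f) = 21 + 2*f² (G(f) = (f² + f*f) + 21 = (f² + f²) + 21 = 2*f² + 21 = 21 + 2*f²)
(G(-81) + S(E(-11, 12))) - 21967 = ((21 + 2*(-81)²) + 2*9) - 21967 = ((21 + 2*6561) + 18) - 21967 = ((21 + 13122) + 18) - 21967 = (13143 + 18) - 21967 = 13161 - 21967 = -8806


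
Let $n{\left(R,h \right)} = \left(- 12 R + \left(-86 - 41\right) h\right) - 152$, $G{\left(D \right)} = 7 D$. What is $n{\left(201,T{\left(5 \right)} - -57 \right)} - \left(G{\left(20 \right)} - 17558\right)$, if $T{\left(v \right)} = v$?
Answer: $6980$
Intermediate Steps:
$n{\left(R,h \right)} = -152 - 127 h - 12 R$ ($n{\left(R,h \right)} = \left(- 12 R + \left(-86 - 41\right) h\right) - 152 = \left(- 12 R - 127 h\right) - 152 = \left(- 127 h - 12 R\right) - 152 = -152 - 127 h - 12 R$)
$n{\left(201,T{\left(5 \right)} - -57 \right)} - \left(G{\left(20 \right)} - 17558\right) = \left(-152 - 127 \left(5 - -57\right) - 2412\right) - \left(7 \cdot 20 - 17558\right) = \left(-152 - 127 \left(5 + 57\right) - 2412\right) - \left(140 - 17558\right) = \left(-152 - 7874 - 2412\right) - -17418 = \left(-152 - 7874 - 2412\right) + 17418 = -10438 + 17418 = 6980$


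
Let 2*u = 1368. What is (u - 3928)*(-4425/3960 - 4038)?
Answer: 864791197/66 ≈ 1.3103e+7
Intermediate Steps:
u = 684 (u = (½)*1368 = 684)
(u - 3928)*(-4425/3960 - 4038) = (684 - 3928)*(-4425/3960 - 4038) = -3244*(-4425*1/3960 - 4038) = -3244*(-295/264 - 4038) = -3244*(-1066327/264) = 864791197/66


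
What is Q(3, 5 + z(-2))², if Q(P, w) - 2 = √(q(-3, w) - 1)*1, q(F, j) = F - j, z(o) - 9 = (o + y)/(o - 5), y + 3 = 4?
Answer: (14 + I*√889)²/49 ≈ -14.143 + 17.038*I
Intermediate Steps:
y = 1 (y = -3 + 4 = 1)
z(o) = 9 + (1 + o)/(-5 + o) (z(o) = 9 + (o + 1)/(o - 5) = 9 + (1 + o)/(-5 + o))
Q(P, w) = 2 + √(-4 - w) (Q(P, w) = 2 + √((-3 - w) - 1)*1 = 2 + √(-4 - w)*1 = 2 + √(-4 - w))
Q(3, 5 + z(-2))² = (2 + √(-4 - (5 + 2*(-22 + 5*(-2))/(-5 - 2))))² = (2 + √(-4 - (5 + 2*(-22 - 10)/(-7))))² = (2 + √(-4 - (5 + 2*(-⅐)*(-32))))² = (2 + √(-4 - (5 + 64/7)))² = (2 + √(-4 - 1*99/7))² = (2 + √(-4 - 99/7))² = (2 + √(-127/7))² = (2 + I*√889/7)²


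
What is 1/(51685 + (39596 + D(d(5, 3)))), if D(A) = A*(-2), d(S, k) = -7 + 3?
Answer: 1/91289 ≈ 1.0954e-5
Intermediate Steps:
d(S, k) = -4
D(A) = -2*A
1/(51685 + (39596 + D(d(5, 3)))) = 1/(51685 + (39596 - 2*(-4))) = 1/(51685 + (39596 + 8)) = 1/(51685 + 39604) = 1/91289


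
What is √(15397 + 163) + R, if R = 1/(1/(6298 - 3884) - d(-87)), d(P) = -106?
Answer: 2414/255885 + 2*√3890 ≈ 124.75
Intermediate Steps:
R = 2414/255885 (R = 1/(1/(6298 - 3884) - 1*(-106)) = 1/(1/2414 + 106) = 1/(255885/2414) = 2414/255885 ≈ 0.0094339)
√(15397 + 163) + R = √(15397 + 163) + 2414/255885 = √15560 + 2414/255885 = 2*√3890 + 2414/255885 = 2414/255885 + 2*√3890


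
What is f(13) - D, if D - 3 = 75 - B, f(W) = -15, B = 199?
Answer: 106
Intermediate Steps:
D = -121 (D = 3 + (75 - 1*199) = 3 + (75 - 199) = 3 - 124 = -121)
f(13) - D = -15 - 1*(-121) = -15 + 121 = 106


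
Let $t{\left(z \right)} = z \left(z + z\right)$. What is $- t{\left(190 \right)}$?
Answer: $-72200$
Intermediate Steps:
$t{\left(z \right)} = 2 z^{2}$ ($t{\left(z \right)} = z 2 z = 2 z^{2}$)
$- t{\left(190 \right)} = - 2 \cdot 190^{2} = - 2 \cdot 36100 = \left(-1\right) 72200 = -72200$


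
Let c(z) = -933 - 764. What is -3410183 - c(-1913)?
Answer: -3408486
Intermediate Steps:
c(z) = -1697
-3410183 - c(-1913) = -3410183 - 1*(-1697) = -3410183 + 1697 = -3408486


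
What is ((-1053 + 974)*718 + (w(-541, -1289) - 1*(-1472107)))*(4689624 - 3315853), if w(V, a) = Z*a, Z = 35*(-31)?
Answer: 3865722905450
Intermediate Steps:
Z = -1085
w(V, a) = -1085*a
((-1053 + 974)*718 + (w(-541, -1289) - 1*(-1472107)))*(4689624 - 3315853) = ((-1053 + 974)*718 + (-1085*(-1289) - 1*(-1472107)))*(4689624 - 3315853) = (-79*718 + (1398565 + 1472107))*1373771 = (-56722 + 2870672)*1373771 = 2813950*1373771 = 3865722905450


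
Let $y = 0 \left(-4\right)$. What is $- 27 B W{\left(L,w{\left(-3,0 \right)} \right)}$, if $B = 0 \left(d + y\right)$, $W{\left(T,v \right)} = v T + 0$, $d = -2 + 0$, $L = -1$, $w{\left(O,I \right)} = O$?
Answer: $0$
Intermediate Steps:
$d = -2$
$W{\left(T,v \right)} = T v$ ($W{\left(T,v \right)} = T v + 0 = T v$)
$y = 0$
$B = 0$ ($B = 0 \left(-2 + 0\right) = 0 \left(-2\right) = 0$)
$- 27 B W{\left(L,w{\left(-3,0 \right)} \right)} = \left(-27\right) 0 \left(\left(-1\right) \left(-3\right)\right) = 0 \cdot 3 = 0$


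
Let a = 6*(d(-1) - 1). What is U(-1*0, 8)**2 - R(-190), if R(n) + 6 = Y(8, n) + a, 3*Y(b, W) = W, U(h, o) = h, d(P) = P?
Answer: 244/3 ≈ 81.333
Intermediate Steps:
Y(b, W) = W/3
a = -12 (a = 6*(-1 - 1) = 6*(-2) = -12)
R(n) = -18 + n/3 (R(n) = -6 + (n/3 - 12) = -6 + (-12 + n/3) = -18 + n/3)
U(-1*0, 8)**2 - R(-190) = (-1*0)**2 - (-18 + (1/3)*(-190)) = 0**2 - (-18 - 190/3) = 0 - 1*(-244/3) = 0 + 244/3 = 244/3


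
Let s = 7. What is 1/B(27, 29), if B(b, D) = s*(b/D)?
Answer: 29/189 ≈ 0.15344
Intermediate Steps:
B(b, D) = 7*b/D (B(b, D) = 7*(b/D) = 7*b/D)
1/B(27, 29) = 1/(7*27/29) = 1/(7*27*(1/29)) = 1/(189/29) = 29/189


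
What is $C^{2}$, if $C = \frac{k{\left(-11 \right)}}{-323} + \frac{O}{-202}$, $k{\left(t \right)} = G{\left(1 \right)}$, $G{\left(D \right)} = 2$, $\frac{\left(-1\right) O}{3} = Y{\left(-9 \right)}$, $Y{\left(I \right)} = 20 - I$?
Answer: $\frac{767123809}{4257040516} \approx 0.1802$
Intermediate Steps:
$O = -87$ ($O = - 3 \left(20 - -9\right) = - 3 \left(20 + 9\right) = \left(-3\right) 29 = -87$)
$k{\left(t \right)} = 2$
$C = \frac{27697}{65246}$ ($C = \frac{2}{-323} - \frac{87}{-202} = 2 \left(- \frac{1}{323}\right) - - \frac{87}{202} = - \frac{2}{323} + \frac{87}{202} = \frac{27697}{65246} \approx 0.4245$)
$C^{2} = \left(\frac{27697}{65246}\right)^{2} = \frac{767123809}{4257040516}$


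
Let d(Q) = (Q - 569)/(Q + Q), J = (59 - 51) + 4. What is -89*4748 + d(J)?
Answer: -10142285/24 ≈ -4.2260e+5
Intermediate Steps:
J = 12 (J = 8 + 4 = 12)
d(Q) = (-569 + Q)/(2*Q) (d(Q) = (-569 + Q)/((2*Q)) = (-569 + Q)*(1/(2*Q)) = (-569 + Q)/(2*Q))
-89*4748 + d(J) = -89*4748 + (1/2)*(-569 + 12)/12 = -422572 + (1/2)*(1/12)*(-557) = -422572 - 557/24 = -10142285/24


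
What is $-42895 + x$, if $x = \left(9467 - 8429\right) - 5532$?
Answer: $-47389$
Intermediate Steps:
$x = -4494$ ($x = 1038 - 5532 = -4494$)
$-42895 + x = -42895 - 4494 = -47389$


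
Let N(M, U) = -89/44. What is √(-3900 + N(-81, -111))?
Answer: I*√1888579/22 ≈ 62.466*I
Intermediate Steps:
N(M, U) = -89/44 (N(M, U) = -89*1/44 = -89/44)
√(-3900 + N(-81, -111)) = √(-3900 - 89/44) = √(-171689/44) = I*√1888579/22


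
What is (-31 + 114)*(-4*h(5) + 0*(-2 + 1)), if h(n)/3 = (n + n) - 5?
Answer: -4980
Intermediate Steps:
h(n) = -15 + 6*n (h(n) = 3*((n + n) - 5) = 3*(2*n - 5) = 3*(-5 + 2*n) = -15 + 6*n)
(-31 + 114)*(-4*h(5) + 0*(-2 + 1)) = (-31 + 114)*(-4*(-15 + 6*5) + 0*(-2 + 1)) = 83*(-4*(-15 + 30) + 0*(-1)) = 83*(-4*15 + 0) = 83*(-60 + 0) = 83*(-60) = -4980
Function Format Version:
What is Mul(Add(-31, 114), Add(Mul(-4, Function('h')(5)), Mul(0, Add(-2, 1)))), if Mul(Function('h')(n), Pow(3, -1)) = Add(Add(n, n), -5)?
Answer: -4980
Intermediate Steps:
Function('h')(n) = Add(-15, Mul(6, n)) (Function('h')(n) = Mul(3, Add(Add(n, n), -5)) = Mul(3, Add(Mul(2, n), -5)) = Mul(3, Add(-5, Mul(2, n))) = Add(-15, Mul(6, n)))
Mul(Add(-31, 114), Add(Mul(-4, Function('h')(5)), Mul(0, Add(-2, 1)))) = Mul(Add(-31, 114), Add(Mul(-4, Add(-15, Mul(6, 5))), Mul(0, Add(-2, 1)))) = Mul(83, Add(Mul(-4, Add(-15, 30)), Mul(0, -1))) = Mul(83, Add(Mul(-4, 15), 0)) = Mul(83, Add(-60, 0)) = Mul(83, -60) = -4980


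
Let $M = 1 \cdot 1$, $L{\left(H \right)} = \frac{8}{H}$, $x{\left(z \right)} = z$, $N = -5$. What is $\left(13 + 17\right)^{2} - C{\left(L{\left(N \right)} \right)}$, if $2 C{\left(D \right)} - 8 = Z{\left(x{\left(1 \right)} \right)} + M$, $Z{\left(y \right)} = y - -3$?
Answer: $\frac{1787}{2} \approx 893.5$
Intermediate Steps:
$Z{\left(y \right)} = 3 + y$ ($Z{\left(y \right)} = y + 3 = 3 + y$)
$M = 1$
$C{\left(D \right)} = \frac{13}{2}$ ($C{\left(D \right)} = 4 + \frac{\left(3 + 1\right) + 1}{2} = 4 + \frac{4 + 1}{2} = 4 + \frac{1}{2} \cdot 5 = 4 + \frac{5}{2} = \frac{13}{2}$)
$\left(13 + 17\right)^{2} - C{\left(L{\left(N \right)} \right)} = \left(13 + 17\right)^{2} - \frac{13}{2} = 30^{2} - \frac{13}{2} = 900 - \frac{13}{2} = \frac{1787}{2}$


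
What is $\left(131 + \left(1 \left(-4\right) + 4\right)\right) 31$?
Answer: $4061$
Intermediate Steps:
$\left(131 + \left(1 \left(-4\right) + 4\right)\right) 31 = \left(131 + \left(-4 + 4\right)\right) 31 = \left(131 + 0\right) 31 = 131 \cdot 31 = 4061$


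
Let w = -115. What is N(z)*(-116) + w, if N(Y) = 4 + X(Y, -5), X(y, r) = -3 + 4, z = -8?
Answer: -695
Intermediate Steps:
X(y, r) = 1
N(Y) = 5 (N(Y) = 4 + 1 = 5)
N(z)*(-116) + w = 5*(-116) - 115 = -580 - 115 = -695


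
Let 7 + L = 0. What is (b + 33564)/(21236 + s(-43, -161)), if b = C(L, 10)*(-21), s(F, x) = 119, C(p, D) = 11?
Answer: 33333/21355 ≈ 1.5609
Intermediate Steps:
L = -7 (L = -7 + 0 = -7)
b = -231 (b = 11*(-21) = -231)
(b + 33564)/(21236 + s(-43, -161)) = (-231 + 33564)/(21236 + 119) = 33333/21355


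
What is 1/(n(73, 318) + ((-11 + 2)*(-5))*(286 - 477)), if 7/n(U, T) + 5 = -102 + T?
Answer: -211/1813538 ≈ -0.00011635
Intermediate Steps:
n(U, T) = 7/(-107 + T) (n(U, T) = 7/(-5 + (-102 + T)) = 7/(-107 + T))
1/(n(73, 318) + ((-11 + 2)*(-5))*(286 - 477)) = 1/(7/(-107 + 318) + ((-11 + 2)*(-5))*(286 - 477)) = 1/(7/211 - 9*(-5)*(-191)) = 1/(7*(1/211) + 45*(-191)) = 1/(7/211 - 8595) = 1/(-1813538/211) = -211/1813538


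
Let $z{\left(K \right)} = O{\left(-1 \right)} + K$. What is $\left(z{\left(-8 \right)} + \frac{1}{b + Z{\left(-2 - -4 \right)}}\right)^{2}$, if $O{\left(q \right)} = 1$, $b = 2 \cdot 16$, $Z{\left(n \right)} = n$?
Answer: $\frac{56169}{1156} \approx 48.589$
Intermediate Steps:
$b = 32$
$z{\left(K \right)} = 1 + K$
$\left(z{\left(-8 \right)} + \frac{1}{b + Z{\left(-2 - -4 \right)}}\right)^{2} = \left(\left(1 - 8\right) + \frac{1}{32 - -2}\right)^{2} = \left(-7 + \frac{1}{32 + \left(-2 + 4\right)}\right)^{2} = \left(-7 + \frac{1}{32 + 2}\right)^{2} = \left(-7 + \frac{1}{34}\right)^{2} = \left(- \frac{237}{34}\right)^{2} = \frac{56169}{1156}$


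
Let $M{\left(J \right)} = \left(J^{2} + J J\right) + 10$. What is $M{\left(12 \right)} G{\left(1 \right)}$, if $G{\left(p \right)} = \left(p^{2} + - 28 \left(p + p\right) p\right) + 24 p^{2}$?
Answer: $-9238$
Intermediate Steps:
$G{\left(p \right)} = - 31 p^{2}$ ($G{\left(p \right)} = \left(p^{2} + - 28 \cdot 2 p p\right) + 24 p^{2} = \left(p^{2} + - 56 p p\right) + 24 p^{2} = \left(p^{2} - 56 p^{2}\right) + 24 p^{2} = - 55 p^{2} + 24 p^{2} = - 31 p^{2}$)
$M{\left(J \right)} = 10 + 2 J^{2}$ ($M{\left(J \right)} = \left(J^{2} + J^{2}\right) + 10 = 2 J^{2} + 10 = 10 + 2 J^{2}$)
$M{\left(12 \right)} G{\left(1 \right)} = \left(10 + 2 \cdot 12^{2}\right) \left(- 31 \cdot 1^{2}\right) = \left(10 + 2 \cdot 144\right) \left(\left(-31\right) 1\right) = \left(10 + 288\right) \left(-31\right) = 298 \left(-31\right) = -9238$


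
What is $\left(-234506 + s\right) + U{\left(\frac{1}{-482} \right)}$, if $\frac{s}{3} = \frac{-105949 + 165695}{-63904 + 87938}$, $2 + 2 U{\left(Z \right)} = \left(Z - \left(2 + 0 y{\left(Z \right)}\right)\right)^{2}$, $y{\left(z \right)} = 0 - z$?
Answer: $- \frac{1309358045157175}{5583675016} \approx -2.345 \cdot 10^{5}$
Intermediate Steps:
$y{\left(z \right)} = - z$
$U{\left(Z \right)} = -1 + \frac{\left(-2 + Z\right)^{2}}{2}$ ($U{\left(Z \right)} = -1 + \frac{\left(Z - \left(2 + 0 \left(- Z\right)\right)\right)^{2}}{2} = -1 + \frac{\left(Z + \left(-2 + 0\right)\right)^{2}}{2} = -1 + \frac{\left(Z - 2\right)^{2}}{2} = -1 + \frac{\left(-2 + Z\right)^{2}}{2}$)
$s = \frac{89619}{12017}$ ($s = 3 \frac{-105949 + 165695}{-63904 + 87938} = 3 \cdot \frac{59746}{24034} = 3 \cdot 59746 \cdot \frac{1}{24034} = 3 \cdot \frac{29873}{12017} = \frac{89619}{12017} \approx 7.4577$)
$\left(-234506 + s\right) + U{\left(\frac{1}{-482} \right)} = \left(-234506 + \frac{89619}{12017}\right) - \left(1 - \frac{\left(-2 + \frac{1}{-482}\right)^{2}}{2}\right) = - \frac{2817968983}{12017} - \left(1 - \frac{\left(-2 - \frac{1}{482}\right)^{2}}{2}\right) = - \frac{2817968983}{12017} - \left(1 - \frac{\left(- \frac{965}{482}\right)^{2}}{2}\right) = - \frac{2817968983}{12017} + \left(-1 + \frac{1}{2} \cdot \frac{931225}{232324}\right) = - \frac{2817968983}{12017} + \left(-1 + \frac{931225}{464648}\right) = - \frac{2817968983}{12017} + \frac{466577}{464648} = - \frac{1309358045157175}{5583675016}$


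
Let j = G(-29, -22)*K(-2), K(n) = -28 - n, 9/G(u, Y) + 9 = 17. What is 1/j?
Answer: -4/117 ≈ -0.034188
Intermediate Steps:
G(u, Y) = 9/8 (G(u, Y) = 9/(-9 + 17) = 9/8)
j = -117/4 (j = 9*(-28 - 1*(-2))/8 = 9*(-28 + 2)/8 = (9/8)*(-26) = -117/4 ≈ -29.250)
1/j = 1/(-117/4) = -4/117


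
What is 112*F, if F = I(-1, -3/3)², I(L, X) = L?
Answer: 112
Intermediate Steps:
F = 1 (F = (-1)² = 1)
112*F = 112*1 = 112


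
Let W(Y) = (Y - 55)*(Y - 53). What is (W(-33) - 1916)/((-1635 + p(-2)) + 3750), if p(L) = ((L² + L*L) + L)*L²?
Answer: 1884/713 ≈ 2.6424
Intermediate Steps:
W(Y) = (-55 + Y)*(-53 + Y)
p(L) = L²*(L + 2*L²) (p(L) = ((L² + L²) + L)*L² = (2*L² + L)*L² = (L + 2*L²)*L² = L²*(L + 2*L²))
(W(-33) - 1916)/((-1635 + p(-2)) + 3750) = ((2915 + (-33)² - 108*(-33)) - 1916)/((-1635 + (-2)³*(1 + 2*(-2))) + 3750) = ((2915 + 1089 + 3564) - 1916)/((-1635 - 8*(1 - 4)) + 3750) = (7568 - 1916)/((-1635 - 8*(-3)) + 3750) = 5652/((-1635 + 24) + 3750) = 5652/(-1611 + 3750) = 5652/2139 = 5652*(1/2139) = 1884/713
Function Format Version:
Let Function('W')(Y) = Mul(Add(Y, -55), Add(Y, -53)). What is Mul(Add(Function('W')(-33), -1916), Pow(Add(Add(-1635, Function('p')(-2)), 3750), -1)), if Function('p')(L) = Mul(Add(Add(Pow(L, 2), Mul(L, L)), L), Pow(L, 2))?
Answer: Rational(1884, 713) ≈ 2.6424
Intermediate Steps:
Function('W')(Y) = Mul(Add(-55, Y), Add(-53, Y))
Function('p')(L) = Mul(Pow(L, 2), Add(L, Mul(2, Pow(L, 2)))) (Function('p')(L) = Mul(Add(Add(Pow(L, 2), Pow(L, 2)), L), Pow(L, 2)) = Mul(Add(Mul(2, Pow(L, 2)), L), Pow(L, 2)) = Mul(Add(L, Mul(2, Pow(L, 2))), Pow(L, 2)) = Mul(Pow(L, 2), Add(L, Mul(2, Pow(L, 2)))))
Mul(Add(Function('W')(-33), -1916), Pow(Add(Add(-1635, Function('p')(-2)), 3750), -1)) = Mul(Add(Add(2915, Pow(-33, 2), Mul(-108, -33)), -1916), Pow(Add(Add(-1635, Mul(Pow(-2, 3), Add(1, Mul(2, -2)))), 3750), -1)) = Mul(Add(Add(2915, 1089, 3564), -1916), Pow(Add(Add(-1635, Mul(-8, Add(1, -4))), 3750), -1)) = Mul(Add(7568, -1916), Pow(Add(Add(-1635, Mul(-8, -3)), 3750), -1)) = Mul(5652, Pow(Add(Add(-1635, 24), 3750), -1)) = Mul(5652, Pow(Add(-1611, 3750), -1)) = Mul(5652, Pow(2139, -1)) = Mul(5652, Rational(1, 2139)) = Rational(1884, 713)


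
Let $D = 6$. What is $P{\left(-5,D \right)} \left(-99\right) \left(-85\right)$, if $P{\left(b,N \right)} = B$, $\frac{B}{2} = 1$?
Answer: $16830$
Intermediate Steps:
$B = 2$ ($B = 2 \cdot 1 = 2$)
$P{\left(b,N \right)} = 2$
$P{\left(-5,D \right)} \left(-99\right) \left(-85\right) = 2 \left(-99\right) \left(-85\right) = \left(-198\right) \left(-85\right) = 16830$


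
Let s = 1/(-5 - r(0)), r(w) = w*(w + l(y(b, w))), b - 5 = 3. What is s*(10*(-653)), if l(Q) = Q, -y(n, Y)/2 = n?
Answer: 1306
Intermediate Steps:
b = 8 (b = 5 + 3 = 8)
y(n, Y) = -2*n
r(w) = w*(-16 + w) (r(w) = w*(w - 2*8) = w*(w - 16) = w*(-16 + w))
s = -⅕ (s = 1/(-5 - 0*(-16 + 0)) = 1/(-5 - 0*(-16)) = 1/(-5 - 1*0) = 1/(-5 + 0) = 1/(-5) = -⅕ ≈ -0.20000)
s*(10*(-653)) = -2*(-653) = -⅕*(-6530) = 1306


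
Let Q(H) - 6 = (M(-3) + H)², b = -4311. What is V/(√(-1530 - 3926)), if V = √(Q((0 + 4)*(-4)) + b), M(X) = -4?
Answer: √11005/124 ≈ 0.84601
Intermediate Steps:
Q(H) = 6 + (-4 + H)²
V = I*√3905 (V = √((6 + (-4 + (0 + 4)*(-4))²) - 4311) = √((6 + (-4 + 4*(-4))²) - 4311) = √((6 + (-4 - 16)²) - 4311) = √((6 + (-20)²) - 4311) = √((6 + 400) - 4311) = √(406 - 4311) = √(-3905) = I*√3905 ≈ 62.49*I)
V/(√(-1530 - 3926)) = (I*√3905)/(√(-1530 - 3926)) = (I*√3905)/(√(-5456)) = (I*√3905)/((4*I*√341)) = (I*√3905)*(-I*√341/1364) = √11005/124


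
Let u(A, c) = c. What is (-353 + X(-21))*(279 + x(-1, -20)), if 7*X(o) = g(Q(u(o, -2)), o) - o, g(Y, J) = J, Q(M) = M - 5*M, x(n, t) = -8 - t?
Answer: -102723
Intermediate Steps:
Q(M) = -4*M
X(o) = 0 (X(o) = (o - o)/7 = (⅐)*0 = 0)
(-353 + X(-21))*(279 + x(-1, -20)) = (-353 + 0)*(279 + (-8 - 1*(-20))) = -353*(279 + (-8 + 20)) = -353*(279 + 12) = -353*291 = -102723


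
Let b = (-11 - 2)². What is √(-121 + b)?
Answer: 4*√3 ≈ 6.9282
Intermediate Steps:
b = 169 (b = (-13)² = 169)
√(-121 + b) = √(-121 + 169) = √48 = 4*√3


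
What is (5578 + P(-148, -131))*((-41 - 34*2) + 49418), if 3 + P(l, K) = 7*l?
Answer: 223813551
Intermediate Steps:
P(l, K) = -3 + 7*l
(5578 + P(-148, -131))*((-41 - 34*2) + 49418) = (5578 + (-3 + 7*(-148)))*((-41 - 34*2) + 49418) = (5578 + (-3 - 1036))*((-41 - 68) + 49418) = (5578 - 1039)*(-109 + 49418) = 4539*49309 = 223813551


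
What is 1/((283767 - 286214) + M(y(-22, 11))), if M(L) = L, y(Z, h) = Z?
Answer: -1/2469 ≈ -0.00040502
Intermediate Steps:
1/((283767 - 286214) + M(y(-22, 11))) = 1/((283767 - 286214) - 22) = 1/(-2447 - 22) = 1/(-2469) = -1/2469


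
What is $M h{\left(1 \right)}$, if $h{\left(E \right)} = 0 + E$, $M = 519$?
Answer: $519$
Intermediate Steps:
$h{\left(E \right)} = E$
$M h{\left(1 \right)} = 519 \cdot 1 = 519$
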